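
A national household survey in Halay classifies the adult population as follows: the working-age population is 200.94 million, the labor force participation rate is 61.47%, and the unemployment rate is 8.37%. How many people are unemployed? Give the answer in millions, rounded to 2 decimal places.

About 10.34 million are unemployed.

Labor force = 0.6147 × 200.94 = 123.52 million.
Unemployed = 0.0837 × 123.52 ≈ 10.34 million.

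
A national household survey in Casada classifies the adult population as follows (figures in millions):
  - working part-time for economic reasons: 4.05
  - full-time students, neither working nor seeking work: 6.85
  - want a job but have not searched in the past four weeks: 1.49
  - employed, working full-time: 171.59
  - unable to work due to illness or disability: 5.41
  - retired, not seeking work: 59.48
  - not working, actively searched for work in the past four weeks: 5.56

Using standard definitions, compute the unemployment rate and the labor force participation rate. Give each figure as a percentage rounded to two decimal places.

Employed = 4.05 + 171.59 = 175.64 million (anyone who worked, including part-time for economic reasons, counts as employed).
Unemployed = 5.56 million.
Labor force = 175.64 + 5.56 = 181.20 million.
Not in labor force = 6.85 + 1.49 + 5.41 + 59.48 = 73.23 million (those not working and not actively searching are outside the labor force — including those who want a job but have given up searching).
Civilian working-age population = 181.20 + 73.23 = 254.43 million.
Unemployment rate = 5.56 / 181.20 = 3.07%.
Labor force participation rate = 181.20 / 254.43 = 71.22%.

Unemployment rate ≈ 3.07%; labor force participation rate ≈ 71.22%.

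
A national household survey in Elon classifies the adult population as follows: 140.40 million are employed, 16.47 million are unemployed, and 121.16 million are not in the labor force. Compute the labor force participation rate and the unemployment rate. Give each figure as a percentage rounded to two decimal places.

Labor force participation rate ≈ 56.42%; unemployment rate ≈ 10.50%.

Labor force = employed + unemployed = 140.40 + 16.47 = 156.87 million.
Working-age population = 156.87 + 121.16 = 278.03 million.
Unemployment rate = 16.47 / 156.87 = 10.50%.
Labor force participation rate = 156.87 / 278.03 = 56.42%.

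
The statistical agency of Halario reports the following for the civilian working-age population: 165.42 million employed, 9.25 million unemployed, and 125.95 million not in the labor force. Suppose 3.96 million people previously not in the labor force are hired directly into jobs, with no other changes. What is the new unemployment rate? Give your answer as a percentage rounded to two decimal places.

Initially, labor force = 165.42 + 9.25 = 174.67 million, so u = 9.25/174.67 = 5.30%.
After the change, employed and labor force both rise by 3.96; unemployed unchanged → E = 169.38, U = 9.25, labor force = 178.63 million.
New unemployment rate = 9.25 / 178.63 = 5.18%.

New unemployment rate ≈ 5.18%.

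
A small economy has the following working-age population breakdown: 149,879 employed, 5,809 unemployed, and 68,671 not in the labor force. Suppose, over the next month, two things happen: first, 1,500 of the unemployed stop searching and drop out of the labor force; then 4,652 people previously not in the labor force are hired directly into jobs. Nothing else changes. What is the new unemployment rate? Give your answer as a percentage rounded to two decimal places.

Initially, labor force = 149,879 + 5,809 = 155,688, so u = 5,809/155,688 = 3.73%.
After the first change, unemployed and labor force both fall by 1,500 → E = 149,879, U = 4,309, labor force = 154,188.
After the second change, employed and labor force both rise by 4,652; unemployed unchanged → E = 154,531, U = 4,309, labor force = 158,840.
New unemployment rate = 4,309 / 158,840 = 2.71%.

New unemployment rate ≈ 2.71%.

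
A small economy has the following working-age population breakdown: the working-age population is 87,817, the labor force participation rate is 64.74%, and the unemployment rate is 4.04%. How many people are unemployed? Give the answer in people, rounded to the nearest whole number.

Labor force = 0.6474 × 87,817 = 56,853.
Unemployed = 0.0404 × 56,853 ≈ 2,297.

About 2,297 are unemployed.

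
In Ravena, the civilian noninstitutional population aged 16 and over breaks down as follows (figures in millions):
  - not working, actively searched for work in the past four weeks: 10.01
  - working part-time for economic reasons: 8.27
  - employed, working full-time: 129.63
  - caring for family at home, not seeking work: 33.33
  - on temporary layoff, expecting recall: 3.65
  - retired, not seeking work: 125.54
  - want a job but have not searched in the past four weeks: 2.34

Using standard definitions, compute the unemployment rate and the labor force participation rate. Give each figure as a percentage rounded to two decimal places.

Unemployment rate ≈ 9.01%; labor force participation rate ≈ 48.46%.

Employed = 8.27 + 129.63 = 137.90 million (anyone who worked, including part-time for economic reasons, counts as employed).
Unemployed = 10.01 + 3.65 = 13.66 million (jobless and actively searching, or on temporary layoff).
Labor force = 137.90 + 13.66 = 151.56 million.
Not in labor force = 33.33 + 125.54 + 2.34 = 161.21 million (those not working and not actively searching are outside the labor force — including those who want a job but have given up searching).
Civilian working-age population = 151.56 + 161.21 = 312.77 million.
Unemployment rate = 13.66 / 151.56 = 9.01%.
Labor force participation rate = 151.56 / 312.77 = 48.46%.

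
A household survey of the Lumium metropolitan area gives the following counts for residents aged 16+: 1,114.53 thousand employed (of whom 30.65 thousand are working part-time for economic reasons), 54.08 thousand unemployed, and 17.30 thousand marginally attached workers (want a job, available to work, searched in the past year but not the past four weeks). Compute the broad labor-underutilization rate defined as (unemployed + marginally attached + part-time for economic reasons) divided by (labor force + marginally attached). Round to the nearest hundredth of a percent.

Labor force = 1,114.53 + 54.08 = 1,168.61 thousand.
Numerator = 54.08 + 17.30 + 30.65 = 102.03 thousand.
Denominator = 1,168.61 + 17.30 = 1,185.91 thousand.
Broad rate = 102.03 / 1,185.91 = 8.60%.

Broad underutilization rate ≈ 8.60%.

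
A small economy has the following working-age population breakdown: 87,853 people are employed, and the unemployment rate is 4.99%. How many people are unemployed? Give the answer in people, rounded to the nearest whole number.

Let U be the number unemployed. The labor force is E + U, and U/(E+U) = 0.0499.
So U = 0.0499 × 87,853 / (1 − 0.0499) = 4383.86 / 0.9501 ≈ 4,614.

About 4,614 are unemployed.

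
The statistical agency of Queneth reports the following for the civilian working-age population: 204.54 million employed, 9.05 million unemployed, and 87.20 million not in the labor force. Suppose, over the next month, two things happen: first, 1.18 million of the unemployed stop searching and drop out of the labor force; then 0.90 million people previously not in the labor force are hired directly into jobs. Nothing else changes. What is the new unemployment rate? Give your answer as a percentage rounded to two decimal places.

New unemployment rate ≈ 3.69%.

Initially, labor force = 204.54 + 9.05 = 213.59 million, so u = 9.05/213.59 = 4.24%.
After the first change, unemployed and labor force both fall by 1.18 → E = 204.54, U = 7.87, labor force = 212.41 million.
After the second change, employed and labor force both rise by 0.90; unemployed unchanged → E = 205.44, U = 7.87, labor force = 213.31 million.
New unemployment rate = 7.87 / 213.31 = 3.69%.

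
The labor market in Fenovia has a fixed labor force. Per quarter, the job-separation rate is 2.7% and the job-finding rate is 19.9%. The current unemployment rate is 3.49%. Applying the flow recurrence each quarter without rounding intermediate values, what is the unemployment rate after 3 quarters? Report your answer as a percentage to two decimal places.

With a fixed labor force, u_{t+1} = u_t + s·(1−u_t) − f·u_t = u_t·(1−s−f) + s.
Here 1−s−f = 0.774 and s = 0.027.
u_1 = 0.034900 × 0.774 + 0.027 = 0.054013.
u_2 = 0.054013 × 0.774 + 0.027 = 0.068806.
u_3 = 0.068806 × 0.774 + 0.027 = 0.080256.

Unemployment rate after three quarters ≈ 8.03%.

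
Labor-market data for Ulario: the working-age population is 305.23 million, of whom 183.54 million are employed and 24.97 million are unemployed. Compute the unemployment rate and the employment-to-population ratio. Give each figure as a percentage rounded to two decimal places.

Labor force = employed + unemployed = 183.54 + 24.97 = 208.51 million.
Unemployment rate = 24.97 / 208.51 = 11.98%.
Employment-population ratio = 183.54 / 305.23 = 60.13%.

Unemployment rate ≈ 11.98%; employment-population ratio ≈ 60.13%.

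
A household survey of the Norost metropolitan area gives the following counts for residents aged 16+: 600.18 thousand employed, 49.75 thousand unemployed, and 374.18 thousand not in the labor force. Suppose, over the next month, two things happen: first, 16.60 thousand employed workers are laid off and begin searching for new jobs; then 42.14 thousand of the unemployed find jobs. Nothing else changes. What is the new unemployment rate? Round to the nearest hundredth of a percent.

New unemployment rate ≈ 3.73%.

Initially, labor force = 600.18 + 49.75 = 649.93 thousand, so u = 49.75/649.93 = 7.65%.
After the first change, employed falls and unemployed rises by 16.60; labor force unchanged → E = 583.58, U = 66.35, labor force = 649.93 thousand.
After the second change, unemployed falls and employed rises by 42.14; labor force unchanged → E = 625.72, U = 24.21, labor force = 649.93 thousand.
New unemployment rate = 24.21 / 649.93 = 3.73%.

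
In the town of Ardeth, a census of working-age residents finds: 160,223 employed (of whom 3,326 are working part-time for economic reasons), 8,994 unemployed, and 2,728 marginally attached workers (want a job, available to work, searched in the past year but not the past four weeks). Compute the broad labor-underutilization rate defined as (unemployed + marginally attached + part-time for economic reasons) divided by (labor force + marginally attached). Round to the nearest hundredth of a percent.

Broad underutilization rate ≈ 8.75%.

Labor force = 160,223 + 8,994 = 169,217.
Numerator = 8,994 + 2,728 + 3,326 = 15,048.
Denominator = 169,217 + 2,728 = 171,945.
Broad rate = 15,048 / 171,945 = 8.75%.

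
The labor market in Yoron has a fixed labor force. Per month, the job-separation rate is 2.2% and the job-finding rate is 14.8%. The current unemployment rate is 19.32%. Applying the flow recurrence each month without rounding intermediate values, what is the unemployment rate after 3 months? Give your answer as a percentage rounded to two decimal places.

With a fixed labor force, u_{t+1} = u_t + s·(1−u_t) − f·u_t = u_t·(1−s−f) + s.
Here 1−s−f = 0.830 and s = 0.022.
u_1 = 0.193200 × 0.830 + 0.022 = 0.182356.
u_2 = 0.182356 × 0.830 + 0.022 = 0.173355.
u_3 = 0.173355 × 0.830 + 0.022 = 0.165885.

Unemployment rate after three months ≈ 16.59%.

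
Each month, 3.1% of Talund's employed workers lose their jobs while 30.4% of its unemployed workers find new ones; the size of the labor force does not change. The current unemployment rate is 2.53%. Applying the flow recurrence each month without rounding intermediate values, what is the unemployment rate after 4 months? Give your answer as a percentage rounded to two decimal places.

Unemployment rate after four months ≈ 7.94%.

With a fixed labor force, u_{t+1} = u_t + s·(1−u_t) − f·u_t = u_t·(1−s−f) + s.
Here 1−s−f = 0.665 and s = 0.031.
u_1 = 0.025300 × 0.665 + 0.031 = 0.047824.
u_2 = 0.047824 × 0.665 + 0.031 = 0.062803.
u_3 = 0.062803 × 0.665 + 0.031 = 0.072764.
u_4 = 0.072764 × 0.665 + 0.031 = 0.079388.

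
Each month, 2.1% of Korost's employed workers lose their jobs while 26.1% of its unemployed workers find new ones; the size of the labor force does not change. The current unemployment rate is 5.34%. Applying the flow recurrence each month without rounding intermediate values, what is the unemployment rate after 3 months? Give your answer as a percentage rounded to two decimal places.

Unemployment rate after three months ≈ 6.67%.

With a fixed labor force, u_{t+1} = u_t + s·(1−u_t) − f·u_t = u_t·(1−s−f) + s.
Here 1−s−f = 0.718 and s = 0.021.
u_1 = 0.053400 × 0.718 + 0.021 = 0.059341.
u_2 = 0.059341 × 0.718 + 0.021 = 0.063607.
u_3 = 0.063607 × 0.718 + 0.021 = 0.066670.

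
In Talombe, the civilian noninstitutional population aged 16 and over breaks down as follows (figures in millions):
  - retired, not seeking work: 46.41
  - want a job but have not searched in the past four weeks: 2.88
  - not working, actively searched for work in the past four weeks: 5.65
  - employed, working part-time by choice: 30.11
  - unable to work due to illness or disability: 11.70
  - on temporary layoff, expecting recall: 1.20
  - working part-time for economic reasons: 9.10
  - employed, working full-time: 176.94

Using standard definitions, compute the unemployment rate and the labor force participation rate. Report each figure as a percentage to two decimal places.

Unemployment rate ≈ 3.07%; labor force participation rate ≈ 78.52%.

Employed = 30.11 + 9.10 + 176.94 = 216.15 million (anyone who worked, including part-time for economic reasons, counts as employed).
Unemployed = 5.65 + 1.20 = 6.85 million (jobless and actively searching, or on temporary layoff).
Labor force = 216.15 + 6.85 = 223.00 million.
Not in labor force = 46.41 + 2.88 + 11.70 = 60.99 million (those not working and not actively searching are outside the labor force — including those who want a job but have given up searching).
Civilian working-age population = 223.00 + 60.99 = 283.99 million.
Unemployment rate = 6.85 / 223.00 = 3.07%.
Labor force participation rate = 223.00 / 283.99 = 78.52%.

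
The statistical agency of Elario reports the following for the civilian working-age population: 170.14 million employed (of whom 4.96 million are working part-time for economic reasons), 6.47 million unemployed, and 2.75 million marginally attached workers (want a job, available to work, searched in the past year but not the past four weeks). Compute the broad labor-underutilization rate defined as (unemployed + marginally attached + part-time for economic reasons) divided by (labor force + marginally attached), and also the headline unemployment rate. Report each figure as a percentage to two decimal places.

Labor force = 170.14 + 6.47 = 176.61 million.
Numerator = 6.47 + 2.75 + 4.96 = 14.18 million.
Denominator = 176.61 + 2.75 = 179.36 million.
Broad rate = 14.18 / 179.36 = 7.91%.
Headline unemployment rate = 6.47 / 176.61 = 3.66%.

Broad underutilization rate ≈ 7.91%; headline unemployment rate ≈ 3.66%.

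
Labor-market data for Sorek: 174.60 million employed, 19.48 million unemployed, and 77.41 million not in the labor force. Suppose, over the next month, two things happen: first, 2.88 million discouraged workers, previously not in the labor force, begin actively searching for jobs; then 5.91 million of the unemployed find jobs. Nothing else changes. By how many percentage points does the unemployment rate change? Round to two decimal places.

Initially, labor force = 174.60 + 19.48 = 194.08 million, so u = 19.48/194.08 = 10.04%.
After the first change, unemployed and labor force both rise by 2.88 → E = 174.60, U = 22.36, labor force = 196.96 million.
After the second change, unemployed falls and employed rises by 5.91; labor force unchanged → E = 180.51, U = 16.45, labor force = 196.96 million.
New unemployment rate = 16.45 / 196.96 = 8.35%.
Change = 8.35% − 10.04% = −1.69 percentage points.

The unemployment rate changes by −1.69 percentage points.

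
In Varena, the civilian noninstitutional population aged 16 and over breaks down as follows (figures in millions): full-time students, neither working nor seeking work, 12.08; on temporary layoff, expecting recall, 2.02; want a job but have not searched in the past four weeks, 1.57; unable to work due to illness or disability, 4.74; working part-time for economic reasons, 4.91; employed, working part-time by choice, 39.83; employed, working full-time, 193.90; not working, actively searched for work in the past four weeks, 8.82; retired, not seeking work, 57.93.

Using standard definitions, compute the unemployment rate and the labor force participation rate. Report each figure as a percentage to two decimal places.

Employed = 4.91 + 39.83 + 193.90 = 238.64 million (anyone who worked, including part-time for economic reasons, counts as employed).
Unemployed = 2.02 + 8.82 = 10.84 million (jobless and actively searching, or on temporary layoff).
Labor force = 238.64 + 10.84 = 249.48 million.
Not in labor force = 12.08 + 1.57 + 4.74 + 57.93 = 76.32 million (those not working and not actively searching are outside the labor force — including those who want a job but have given up searching).
Civilian working-age population = 249.48 + 76.32 = 325.80 million.
Unemployment rate = 10.84 / 249.48 = 4.35%.
Labor force participation rate = 249.48 / 325.80 = 76.57%.

Unemployment rate ≈ 4.35%; labor force participation rate ≈ 76.57%.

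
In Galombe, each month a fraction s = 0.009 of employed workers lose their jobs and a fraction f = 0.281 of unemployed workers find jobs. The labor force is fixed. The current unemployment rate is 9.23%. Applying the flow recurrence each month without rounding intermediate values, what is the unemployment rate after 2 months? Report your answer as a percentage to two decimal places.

With a fixed labor force, u_{t+1} = u_t + s·(1−u_t) − f·u_t = u_t·(1−s−f) + s.
Here 1−s−f = 0.710 and s = 0.009.
u_1 = 0.092300 × 0.710 + 0.009 = 0.074533.
u_2 = 0.074533 × 0.710 + 0.009 = 0.061918.

Unemployment rate after two months ≈ 6.19%.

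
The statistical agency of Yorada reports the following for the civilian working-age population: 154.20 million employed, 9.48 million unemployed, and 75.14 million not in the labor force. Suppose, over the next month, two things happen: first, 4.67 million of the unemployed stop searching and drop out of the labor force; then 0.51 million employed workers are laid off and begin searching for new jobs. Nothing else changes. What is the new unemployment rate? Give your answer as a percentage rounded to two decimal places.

Initially, labor force = 154.20 + 9.48 = 163.68 million, so u = 9.48/163.68 = 5.79%.
After the first change, unemployed and labor force both fall by 4.67 → E = 154.20, U = 4.81, labor force = 159.01 million.
After the second change, employed falls and unemployed rises by 0.51; labor force unchanged → E = 153.69, U = 5.32, labor force = 159.01 million.
New unemployment rate = 5.32 / 159.01 = 3.35%.

New unemployment rate ≈ 3.35%.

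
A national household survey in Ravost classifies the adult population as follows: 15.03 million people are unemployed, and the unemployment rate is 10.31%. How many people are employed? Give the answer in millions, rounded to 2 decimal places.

Labor force = U / u = 15.03 / 0.1031 ≈ 145.78 million.
Employed = labor force − unemployed = 145.78 − 15.03 = 130.75 million.

About 130.75 million are employed.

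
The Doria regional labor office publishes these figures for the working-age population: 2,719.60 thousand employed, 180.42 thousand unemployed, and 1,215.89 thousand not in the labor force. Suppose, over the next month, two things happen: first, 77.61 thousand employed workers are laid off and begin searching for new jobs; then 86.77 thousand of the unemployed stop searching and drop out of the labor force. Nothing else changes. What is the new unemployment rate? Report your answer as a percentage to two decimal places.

New unemployment rate ≈ 6.09%.

Initially, labor force = 2,719.60 + 180.42 = 2,900.02 thousand, so u = 180.42/2,900.02 = 6.22%.
After the first change, employed falls and unemployed rises by 77.61; labor force unchanged → E = 2,641.99, U = 258.03, labor force = 2,900.02 thousand.
After the second change, unemployed and labor force both fall by 86.77 → E = 2,641.99, U = 171.26, labor force = 2,813.25 thousand.
New unemployment rate = 171.26 / 2,813.25 = 6.09%.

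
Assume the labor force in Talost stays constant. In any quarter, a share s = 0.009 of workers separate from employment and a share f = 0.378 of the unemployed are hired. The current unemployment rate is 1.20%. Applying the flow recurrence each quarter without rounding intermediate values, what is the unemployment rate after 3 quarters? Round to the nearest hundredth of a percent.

With a fixed labor force, u_{t+1} = u_t + s·(1−u_t) − f·u_t = u_t·(1−s−f) + s.
Here 1−s−f = 0.613 and s = 0.009.
u_1 = 0.012000 × 0.613 + 0.009 = 0.016356.
u_2 = 0.016356 × 0.613 + 0.009 = 0.019026.
u_3 = 0.019026 × 0.613 + 0.009 = 0.020663.

Unemployment rate after three quarters ≈ 2.07%.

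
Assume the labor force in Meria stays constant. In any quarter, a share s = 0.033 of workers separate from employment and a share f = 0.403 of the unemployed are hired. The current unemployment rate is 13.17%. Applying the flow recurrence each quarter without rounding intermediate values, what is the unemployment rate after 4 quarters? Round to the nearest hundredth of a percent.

Unemployment rate after four quarters ≈ 8.14%.

With a fixed labor force, u_{t+1} = u_t + s·(1−u_t) − f·u_t = u_t·(1−s−f) + s.
Here 1−s−f = 0.564 and s = 0.033.
u_1 = 0.131700 × 0.564 + 0.033 = 0.107279.
u_2 = 0.107279 × 0.564 + 0.033 = 0.093505.
u_3 = 0.093505 × 0.564 + 0.033 = 0.085737.
u_4 = 0.085737 × 0.564 + 0.033 = 0.081356.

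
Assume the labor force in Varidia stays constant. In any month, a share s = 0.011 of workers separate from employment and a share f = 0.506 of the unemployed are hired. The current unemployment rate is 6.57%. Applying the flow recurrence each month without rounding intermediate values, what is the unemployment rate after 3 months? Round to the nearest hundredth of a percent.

With a fixed labor force, u_{t+1} = u_t + s·(1−u_t) − f·u_t = u_t·(1−s−f) + s.
Here 1−s−f = 0.483 and s = 0.011.
u_1 = 0.065700 × 0.483 + 0.011 = 0.042733.
u_2 = 0.042733 × 0.483 + 0.011 = 0.031640.
u_3 = 0.031640 × 0.483 + 0.011 = 0.026282.

Unemployment rate after three months ≈ 2.63%.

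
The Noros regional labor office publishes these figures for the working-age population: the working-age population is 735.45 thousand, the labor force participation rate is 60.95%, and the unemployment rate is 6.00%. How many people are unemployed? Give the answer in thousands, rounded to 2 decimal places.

Labor force = 0.6095 × 735.45 = 448.26 thousand.
Unemployed = 0.0600 × 448.26 ≈ 26.90 thousand.

About 26.90 thousand are unemployed.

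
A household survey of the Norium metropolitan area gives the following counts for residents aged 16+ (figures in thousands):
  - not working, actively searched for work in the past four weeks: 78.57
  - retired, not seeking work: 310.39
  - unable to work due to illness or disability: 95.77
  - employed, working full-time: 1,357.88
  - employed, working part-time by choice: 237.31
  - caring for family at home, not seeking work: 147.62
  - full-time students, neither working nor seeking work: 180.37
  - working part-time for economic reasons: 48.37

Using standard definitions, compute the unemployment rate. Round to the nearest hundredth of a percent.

Employed = 1,357.88 + 237.31 + 48.37 = 1,643.56 thousand (anyone who worked, including part-time for economic reasons, counts as employed).
Unemployed = 78.57 thousand.
Labor force = 1,643.56 + 78.57 = 1,722.13 thousand.
Unemployment rate = 78.57 / 1,722.13 = 4.56%.

Unemployment rate ≈ 4.56%.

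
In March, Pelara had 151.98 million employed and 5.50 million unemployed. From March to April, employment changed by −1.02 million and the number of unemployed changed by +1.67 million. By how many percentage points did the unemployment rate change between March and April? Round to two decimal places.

The unemployment rate changed by +1.04 percentage points.

March: labor force = 151.98 + 5.50 = 157.48; u = 5.50/157.48 = 3.49%.
April: labor force = 150.96 + 7.17 = 158.13; u = 7.17/158.13 = 4.53%.
Change = 4.53% − 3.49% = +1.04 pp.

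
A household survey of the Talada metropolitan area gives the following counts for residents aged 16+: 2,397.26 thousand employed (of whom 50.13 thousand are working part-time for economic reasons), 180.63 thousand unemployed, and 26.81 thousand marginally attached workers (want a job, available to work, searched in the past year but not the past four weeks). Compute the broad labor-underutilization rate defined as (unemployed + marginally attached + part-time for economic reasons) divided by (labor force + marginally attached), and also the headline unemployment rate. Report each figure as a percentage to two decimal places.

Broad underutilization rate ≈ 9.89%; headline unemployment rate ≈ 7.01%.

Labor force = 2,397.26 + 180.63 = 2,577.89 thousand.
Numerator = 180.63 + 26.81 + 50.13 = 257.57 thousand.
Denominator = 2,577.89 + 26.81 = 2,604.70 thousand.
Broad rate = 257.57 / 2,604.70 = 9.89%.
Headline unemployment rate = 180.63 / 2,577.89 = 7.01%.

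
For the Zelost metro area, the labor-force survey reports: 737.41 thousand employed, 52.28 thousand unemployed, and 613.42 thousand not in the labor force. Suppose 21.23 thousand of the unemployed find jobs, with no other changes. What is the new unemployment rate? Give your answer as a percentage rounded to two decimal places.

Initially, labor force = 737.41 + 52.28 = 789.69 thousand, so u = 52.28/789.69 = 6.62%.
After the change, unemployed falls and employed rises by 21.23; labor force unchanged → E = 758.64, U = 31.05, labor force = 789.69 thousand.
New unemployment rate = 31.05 / 789.69 = 3.93%.

New unemployment rate ≈ 3.93%.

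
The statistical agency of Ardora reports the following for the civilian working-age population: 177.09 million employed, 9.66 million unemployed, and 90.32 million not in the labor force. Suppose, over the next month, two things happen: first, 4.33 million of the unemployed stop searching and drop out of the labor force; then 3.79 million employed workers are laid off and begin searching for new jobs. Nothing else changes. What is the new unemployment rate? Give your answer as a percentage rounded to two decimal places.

Initially, labor force = 177.09 + 9.66 = 186.75 million, so u = 9.66/186.75 = 5.17%.
After the first change, unemployed and labor force both fall by 4.33 → E = 177.09, U = 5.33, labor force = 182.42 million.
After the second change, employed falls and unemployed rises by 3.79; labor force unchanged → E = 173.30, U = 9.12, labor force = 182.42 million.
New unemployment rate = 9.12 / 182.42 = 5.00%.

New unemployment rate ≈ 5.00%.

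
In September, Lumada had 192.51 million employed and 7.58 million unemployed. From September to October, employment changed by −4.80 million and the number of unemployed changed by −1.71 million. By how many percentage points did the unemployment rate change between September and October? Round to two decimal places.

The unemployment rate changed by −0.76 percentage points.

September: labor force = 192.51 + 7.58 = 200.09; u = 7.58/200.09 = 3.79%.
October: labor force = 187.71 + 5.87 = 193.58; u = 5.87/193.58 = 3.03%.
Change = 3.03% − 3.79% = −0.76 pp.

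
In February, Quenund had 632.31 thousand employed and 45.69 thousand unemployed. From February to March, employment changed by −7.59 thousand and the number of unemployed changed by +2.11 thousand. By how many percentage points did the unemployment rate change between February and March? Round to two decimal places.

February: labor force = 632.31 + 45.69 = 678.00; u = 45.69/678.00 = 6.74%.
March: labor force = 624.72 + 47.80 = 672.52; u = 47.80/672.52 = 7.11%.
Change = 7.11% − 6.74% = +0.37 pp.

The unemployment rate changed by +0.37 percentage points.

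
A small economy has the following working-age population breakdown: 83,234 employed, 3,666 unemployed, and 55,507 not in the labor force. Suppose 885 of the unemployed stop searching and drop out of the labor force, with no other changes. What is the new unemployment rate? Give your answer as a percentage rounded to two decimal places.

Initially, labor force = 83,234 + 3,666 = 86,900, so u = 3,666/86,900 = 4.22%.
After the change, unemployed and labor force both fall by 885 → E = 83,234, U = 2,781, labor force = 86,015.
New unemployment rate = 2,781 / 86,015 = 3.23%.

New unemployment rate ≈ 3.23%.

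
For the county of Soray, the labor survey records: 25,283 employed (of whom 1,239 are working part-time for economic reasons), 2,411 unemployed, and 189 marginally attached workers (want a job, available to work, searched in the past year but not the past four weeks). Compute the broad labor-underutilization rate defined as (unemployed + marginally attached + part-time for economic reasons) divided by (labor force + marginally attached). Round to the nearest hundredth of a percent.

Broad underutilization rate ≈ 13.77%.

Labor force = 25,283 + 2,411 = 27,694.
Numerator = 2,411 + 189 + 1,239 = 3,839.
Denominator = 27,694 + 189 = 27,883.
Broad rate = 3,839 / 27,883 = 13.77%.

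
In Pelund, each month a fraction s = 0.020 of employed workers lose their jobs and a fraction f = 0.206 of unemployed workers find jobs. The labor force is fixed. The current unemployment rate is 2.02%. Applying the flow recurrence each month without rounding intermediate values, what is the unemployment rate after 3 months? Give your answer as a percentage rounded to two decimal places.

With a fixed labor force, u_{t+1} = u_t + s·(1−u_t) − f·u_t = u_t·(1−s−f) + s.
Here 1−s−f = 0.774 and s = 0.020.
u_1 = 0.020200 × 0.774 + 0.020 = 0.035635.
u_2 = 0.035635 × 0.774 + 0.020 = 0.047581.
u_3 = 0.047581 × 0.774 + 0.020 = 0.056828.

Unemployment rate after three months ≈ 5.68%.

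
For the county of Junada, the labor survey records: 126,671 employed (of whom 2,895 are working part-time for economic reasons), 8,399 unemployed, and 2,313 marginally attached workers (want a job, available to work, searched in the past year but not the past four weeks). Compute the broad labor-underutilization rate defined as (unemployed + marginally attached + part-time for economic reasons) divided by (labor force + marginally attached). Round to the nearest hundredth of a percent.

Labor force = 126,671 + 8,399 = 135,070.
Numerator = 8,399 + 2,313 + 2,895 = 13,607.
Denominator = 135,070 + 2,313 = 137,383.
Broad rate = 13,607 / 137,383 = 9.90%.

Broad underutilization rate ≈ 9.90%.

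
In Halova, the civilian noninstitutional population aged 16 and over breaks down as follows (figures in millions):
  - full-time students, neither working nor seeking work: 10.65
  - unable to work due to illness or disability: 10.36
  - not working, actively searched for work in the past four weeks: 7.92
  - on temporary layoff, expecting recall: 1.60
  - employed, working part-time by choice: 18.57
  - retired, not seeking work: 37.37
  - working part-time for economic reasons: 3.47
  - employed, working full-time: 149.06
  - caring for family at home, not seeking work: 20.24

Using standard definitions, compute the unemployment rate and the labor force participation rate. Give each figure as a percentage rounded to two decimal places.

Employed = 18.57 + 3.47 + 149.06 = 171.10 million (anyone who worked, including part-time for economic reasons, counts as employed).
Unemployed = 7.92 + 1.60 = 9.52 million (jobless and actively searching, or on temporary layoff).
Labor force = 171.10 + 9.52 = 180.62 million.
Not in labor force = 10.65 + 10.36 + 37.37 + 20.24 = 78.62 million (those not working and not actively searching are outside the labor force).
Civilian working-age population = 180.62 + 78.62 = 259.24 million.
Unemployment rate = 9.52 / 180.62 = 5.27%.
Labor force participation rate = 180.62 / 259.24 = 69.67%.

Unemployment rate ≈ 5.27%; labor force participation rate ≈ 69.67%.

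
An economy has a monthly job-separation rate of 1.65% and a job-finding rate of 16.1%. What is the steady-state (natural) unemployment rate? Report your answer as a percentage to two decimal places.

Steady-state unemployment rate ≈ 9.30%.

At steady state the flows balance: s·E = f·U, so U/(E+U) = s/(s+f).
u* = 1.65 / (1.65 + 16.1) = 1.65 / 17.75 = 9.30%.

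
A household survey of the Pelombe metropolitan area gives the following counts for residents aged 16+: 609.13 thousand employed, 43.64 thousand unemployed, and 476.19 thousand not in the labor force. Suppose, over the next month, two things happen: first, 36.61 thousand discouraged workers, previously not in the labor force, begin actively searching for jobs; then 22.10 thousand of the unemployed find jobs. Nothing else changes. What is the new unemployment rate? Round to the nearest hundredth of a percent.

New unemployment rate ≈ 8.44%.

Initially, labor force = 609.13 + 43.64 = 652.77 thousand, so u = 43.64/652.77 = 6.69%.
After the first change, unemployed and labor force both rise by 36.61 → E = 609.13, U = 80.25, labor force = 689.38 thousand.
After the second change, unemployed falls and employed rises by 22.10; labor force unchanged → E = 631.23, U = 58.15, labor force = 689.38 thousand.
New unemployment rate = 58.15 / 689.38 = 8.44%.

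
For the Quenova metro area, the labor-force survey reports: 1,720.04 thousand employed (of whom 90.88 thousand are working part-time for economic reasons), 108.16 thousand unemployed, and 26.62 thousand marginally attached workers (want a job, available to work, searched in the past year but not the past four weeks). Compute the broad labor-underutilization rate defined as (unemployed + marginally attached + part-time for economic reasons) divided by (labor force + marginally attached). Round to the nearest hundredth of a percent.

Labor force = 1,720.04 + 108.16 = 1,828.20 thousand.
Numerator = 108.16 + 26.62 + 90.88 = 225.66 thousand.
Denominator = 1,828.20 + 26.62 = 1,854.82 thousand.
Broad rate = 225.66 / 1,854.82 = 12.17%.

Broad underutilization rate ≈ 12.17%.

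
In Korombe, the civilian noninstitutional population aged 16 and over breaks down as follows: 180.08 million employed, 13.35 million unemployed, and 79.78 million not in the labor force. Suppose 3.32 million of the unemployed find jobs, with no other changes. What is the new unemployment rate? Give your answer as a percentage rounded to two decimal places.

New unemployment rate ≈ 5.19%.

Initially, labor force = 180.08 + 13.35 = 193.43 million, so u = 13.35/193.43 = 6.90%.
After the change, unemployed falls and employed rises by 3.32; labor force unchanged → E = 183.40, U = 10.03, labor force = 193.43 million.
New unemployment rate = 10.03 / 193.43 = 5.19%.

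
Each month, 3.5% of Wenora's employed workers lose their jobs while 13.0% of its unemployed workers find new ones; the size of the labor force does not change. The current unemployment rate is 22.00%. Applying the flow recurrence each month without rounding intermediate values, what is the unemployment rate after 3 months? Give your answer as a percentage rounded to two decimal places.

Unemployment rate after three months ≈ 21.67%.

With a fixed labor force, u_{t+1} = u_t + s·(1−u_t) − f·u_t = u_t·(1−s−f) + s.
Here 1−s−f = 0.835 and s = 0.035.
u_1 = 0.220000 × 0.835 + 0.035 = 0.218700.
u_2 = 0.218700 × 0.835 + 0.035 = 0.217614.
u_3 = 0.217614 × 0.835 + 0.035 = 0.216708.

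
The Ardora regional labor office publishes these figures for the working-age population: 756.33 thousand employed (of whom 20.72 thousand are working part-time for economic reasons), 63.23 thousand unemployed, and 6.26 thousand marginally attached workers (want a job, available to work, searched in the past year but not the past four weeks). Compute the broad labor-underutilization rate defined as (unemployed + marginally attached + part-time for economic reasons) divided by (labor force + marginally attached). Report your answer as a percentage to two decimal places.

Labor force = 756.33 + 63.23 = 819.56 thousand.
Numerator = 63.23 + 6.26 + 20.72 = 90.21 thousand.
Denominator = 819.56 + 6.26 = 825.82 thousand.
Broad rate = 90.21 / 825.82 = 10.92%.

Broad underutilization rate ≈ 10.92%.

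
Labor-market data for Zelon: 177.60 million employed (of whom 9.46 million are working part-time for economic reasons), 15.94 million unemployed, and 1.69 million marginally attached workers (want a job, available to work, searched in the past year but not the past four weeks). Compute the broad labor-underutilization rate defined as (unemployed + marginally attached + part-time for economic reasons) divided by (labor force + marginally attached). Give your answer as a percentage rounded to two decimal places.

Labor force = 177.60 + 15.94 = 193.54 million.
Numerator = 15.94 + 1.69 + 9.46 = 27.09 million.
Denominator = 193.54 + 1.69 = 195.23 million.
Broad rate = 27.09 / 195.23 = 13.88%.

Broad underutilization rate ≈ 13.88%.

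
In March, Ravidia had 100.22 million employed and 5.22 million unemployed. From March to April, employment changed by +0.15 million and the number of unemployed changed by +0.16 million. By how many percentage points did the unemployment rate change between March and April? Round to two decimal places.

March: labor force = 100.22 + 5.22 = 105.44; u = 5.22/105.44 = 4.95%.
April: labor force = 100.37 + 5.38 = 105.75; u = 5.38/105.75 = 5.09%.
Change = 5.09% − 4.95% = +0.14 pp.

The unemployment rate changed by +0.14 percentage points.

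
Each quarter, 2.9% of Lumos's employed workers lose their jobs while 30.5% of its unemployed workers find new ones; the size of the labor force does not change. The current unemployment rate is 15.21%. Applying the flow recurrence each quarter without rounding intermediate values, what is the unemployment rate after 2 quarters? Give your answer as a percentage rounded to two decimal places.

Unemployment rate after two quarters ≈ 11.58%.

With a fixed labor force, u_{t+1} = u_t + s·(1−u_t) − f·u_t = u_t·(1−s−f) + s.
Here 1−s−f = 0.666 and s = 0.029.
u_1 = 0.152100 × 0.666 + 0.029 = 0.130299.
u_2 = 0.130299 × 0.666 + 0.029 = 0.115779.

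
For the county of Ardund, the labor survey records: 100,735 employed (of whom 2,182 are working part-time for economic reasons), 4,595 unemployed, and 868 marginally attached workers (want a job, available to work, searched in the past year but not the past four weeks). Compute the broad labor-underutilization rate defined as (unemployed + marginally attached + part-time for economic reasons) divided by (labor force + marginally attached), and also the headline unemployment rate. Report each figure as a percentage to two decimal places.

Broad underutilization rate ≈ 7.20%; headline unemployment rate ≈ 4.36%.

Labor force = 100,735 + 4,595 = 105,330.
Numerator = 4,595 + 868 + 2,182 = 7,645.
Denominator = 105,330 + 868 = 106,198.
Broad rate = 7,645 / 106,198 = 7.20%.
Headline unemployment rate = 4,595 / 105,330 = 4.36%.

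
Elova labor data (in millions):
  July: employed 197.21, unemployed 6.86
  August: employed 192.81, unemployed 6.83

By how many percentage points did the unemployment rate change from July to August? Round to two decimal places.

The unemployment rate changed by +0.06 percentage points.

July: labor force = 197.21 + 6.86 = 204.07; u = 6.86/204.07 = 3.36%.
August: labor force = 192.81 + 6.83 = 199.64; u = 6.83/199.64 = 3.42%.
Change = 3.42% − 3.36% = +0.06 pp.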